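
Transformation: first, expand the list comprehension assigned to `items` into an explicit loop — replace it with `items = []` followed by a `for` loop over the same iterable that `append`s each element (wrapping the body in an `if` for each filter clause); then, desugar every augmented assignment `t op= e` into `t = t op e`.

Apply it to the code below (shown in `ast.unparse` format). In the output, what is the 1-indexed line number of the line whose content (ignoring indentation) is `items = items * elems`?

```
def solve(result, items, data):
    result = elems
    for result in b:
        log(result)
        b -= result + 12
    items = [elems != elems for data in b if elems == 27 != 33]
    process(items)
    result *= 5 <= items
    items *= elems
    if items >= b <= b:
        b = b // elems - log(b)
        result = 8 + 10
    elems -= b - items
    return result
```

12

Transformed code:
def solve(result, items, data):
    result = elems
    for result in b:
        log(result)
        b = b - (result + 12)
    items = []
    for data in b:
        if elems == 27 != 33:
            items.append(elems != elems)
    process(items)
    result = result * (5 <= items)
    items = items * elems
    if items >= b <= b:
        b = b // elems - log(b)
        result = 8 + 10
    elems = elems - (b - items)
    return result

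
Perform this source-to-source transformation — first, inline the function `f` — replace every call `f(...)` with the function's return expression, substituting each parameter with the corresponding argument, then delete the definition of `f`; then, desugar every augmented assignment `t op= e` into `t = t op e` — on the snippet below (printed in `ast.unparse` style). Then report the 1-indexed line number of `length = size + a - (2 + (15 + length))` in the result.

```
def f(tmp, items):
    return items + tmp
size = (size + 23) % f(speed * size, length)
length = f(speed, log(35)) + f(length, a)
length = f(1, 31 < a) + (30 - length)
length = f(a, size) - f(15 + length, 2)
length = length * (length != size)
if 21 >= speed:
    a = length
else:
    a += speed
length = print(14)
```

Transformed code:
size = (size + 23) % (length + speed * size)
length = log(35) + speed + (a + length)
length = (31 < a) + 1 + (30 - length)
length = size + a - (2 + (15 + length))
length = length * (length != size)
if 21 >= speed:
    a = length
else:
    a = a + speed
length = print(14)

4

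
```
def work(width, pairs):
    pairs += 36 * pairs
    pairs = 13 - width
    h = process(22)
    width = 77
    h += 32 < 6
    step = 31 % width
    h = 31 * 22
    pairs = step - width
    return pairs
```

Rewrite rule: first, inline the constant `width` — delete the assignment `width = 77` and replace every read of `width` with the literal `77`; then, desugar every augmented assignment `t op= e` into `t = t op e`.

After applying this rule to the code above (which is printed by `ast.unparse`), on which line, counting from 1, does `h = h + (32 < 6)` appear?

Transformed code:
def work(width, pairs):
    pairs = pairs + 36 * pairs
    pairs = 13 - 77
    h = process(22)
    h = h + (32 < 6)
    step = 31 % 77
    h = 31 * 22
    pairs = step - 77
    return pairs

5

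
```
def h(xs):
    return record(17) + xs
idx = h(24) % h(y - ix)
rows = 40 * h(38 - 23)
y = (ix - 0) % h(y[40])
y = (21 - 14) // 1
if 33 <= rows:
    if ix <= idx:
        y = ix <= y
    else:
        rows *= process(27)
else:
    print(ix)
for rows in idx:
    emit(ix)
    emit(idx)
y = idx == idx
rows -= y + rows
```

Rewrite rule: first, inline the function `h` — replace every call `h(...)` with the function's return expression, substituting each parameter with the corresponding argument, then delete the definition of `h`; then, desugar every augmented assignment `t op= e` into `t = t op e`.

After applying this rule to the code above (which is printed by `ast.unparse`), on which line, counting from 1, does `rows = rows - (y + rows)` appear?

16

Transformed code:
idx = (record(17) + 24) % (record(17) + (y - ix))
rows = 40 * (record(17) + (38 - 23))
y = (ix - 0) % (record(17) + y[40])
y = (21 - 14) // 1
if 33 <= rows:
    if ix <= idx:
        y = ix <= y
    else:
        rows = rows * process(27)
else:
    print(ix)
for rows in idx:
    emit(ix)
    emit(idx)
y = idx == idx
rows = rows - (y + rows)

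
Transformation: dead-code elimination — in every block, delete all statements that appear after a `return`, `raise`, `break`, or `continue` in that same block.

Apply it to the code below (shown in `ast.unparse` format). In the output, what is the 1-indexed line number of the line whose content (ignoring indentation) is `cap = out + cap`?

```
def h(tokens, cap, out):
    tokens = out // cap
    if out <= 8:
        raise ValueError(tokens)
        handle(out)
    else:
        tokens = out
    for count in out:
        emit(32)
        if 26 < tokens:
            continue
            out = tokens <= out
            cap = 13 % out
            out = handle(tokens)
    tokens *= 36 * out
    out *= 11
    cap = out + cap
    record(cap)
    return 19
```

Transformed code:
def h(tokens, cap, out):
    tokens = out // cap
    if out <= 8:
        raise ValueError(tokens)
    else:
        tokens = out
    for count in out:
        emit(32)
        if 26 < tokens:
            continue
    tokens *= 36 * out
    out *= 11
    cap = out + cap
    record(cap)
    return 19

13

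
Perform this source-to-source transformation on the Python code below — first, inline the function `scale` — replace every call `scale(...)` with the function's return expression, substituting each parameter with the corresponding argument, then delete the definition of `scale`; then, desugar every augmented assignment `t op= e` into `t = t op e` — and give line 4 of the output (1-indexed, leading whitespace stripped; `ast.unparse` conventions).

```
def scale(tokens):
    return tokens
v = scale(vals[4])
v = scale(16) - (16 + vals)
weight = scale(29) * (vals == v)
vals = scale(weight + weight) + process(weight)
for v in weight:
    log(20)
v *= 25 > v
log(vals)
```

vals = weight + weight + process(weight)

Transformed code:
v = vals[4]
v = 16 - (16 + vals)
weight = 29 * (vals == v)
vals = weight + weight + process(weight)
for v in weight:
    log(20)
v = v * (25 > v)
log(vals)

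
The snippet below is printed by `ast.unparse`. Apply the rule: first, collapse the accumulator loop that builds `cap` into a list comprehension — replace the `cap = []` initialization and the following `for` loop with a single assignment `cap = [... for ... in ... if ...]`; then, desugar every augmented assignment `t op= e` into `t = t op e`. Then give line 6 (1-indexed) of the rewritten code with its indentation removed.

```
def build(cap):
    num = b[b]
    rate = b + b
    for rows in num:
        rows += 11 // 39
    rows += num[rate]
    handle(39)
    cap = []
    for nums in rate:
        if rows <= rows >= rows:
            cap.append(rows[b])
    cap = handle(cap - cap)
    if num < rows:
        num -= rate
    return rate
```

rows = rows + num[rate]

Transformed code:
def build(cap):
    num = b[b]
    rate = b + b
    for rows in num:
        rows = rows + 11 // 39
    rows = rows + num[rate]
    handle(39)
    cap = [rows[b] for nums in rate if rows <= rows >= rows]
    cap = handle(cap - cap)
    if num < rows:
        num = num - rate
    return rate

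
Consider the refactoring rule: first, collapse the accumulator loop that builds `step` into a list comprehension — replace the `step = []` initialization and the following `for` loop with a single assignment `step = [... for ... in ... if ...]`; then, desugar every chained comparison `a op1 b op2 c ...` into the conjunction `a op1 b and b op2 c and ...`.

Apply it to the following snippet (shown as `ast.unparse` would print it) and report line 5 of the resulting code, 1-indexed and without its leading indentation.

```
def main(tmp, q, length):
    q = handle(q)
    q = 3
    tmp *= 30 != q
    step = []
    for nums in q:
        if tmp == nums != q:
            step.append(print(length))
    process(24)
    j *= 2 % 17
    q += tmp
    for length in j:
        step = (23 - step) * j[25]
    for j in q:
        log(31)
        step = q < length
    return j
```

step = [print(length) for nums in q if tmp == nums and nums != q]

Transformed code:
def main(tmp, q, length):
    q = handle(q)
    q = 3
    tmp *= 30 != q
    step = [print(length) for nums in q if tmp == nums and nums != q]
    process(24)
    j *= 2 % 17
    q += tmp
    for length in j:
        step = (23 - step) * j[25]
    for j in q:
        log(31)
        step = q < length
    return j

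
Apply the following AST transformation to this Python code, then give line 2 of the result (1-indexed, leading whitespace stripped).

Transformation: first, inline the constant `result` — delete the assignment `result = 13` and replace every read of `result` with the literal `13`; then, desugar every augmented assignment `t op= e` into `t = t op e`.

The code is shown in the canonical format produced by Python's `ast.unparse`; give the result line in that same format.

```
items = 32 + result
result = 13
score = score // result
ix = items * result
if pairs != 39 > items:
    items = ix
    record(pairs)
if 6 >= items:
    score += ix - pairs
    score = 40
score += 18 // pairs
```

Transformed code:
items = 32 + 13
score = score // 13
ix = items * 13
if pairs != 39 > items:
    items = ix
    record(pairs)
if 6 >= items:
    score = score + (ix - pairs)
    score = 40
score = score + 18 // pairs

score = score // 13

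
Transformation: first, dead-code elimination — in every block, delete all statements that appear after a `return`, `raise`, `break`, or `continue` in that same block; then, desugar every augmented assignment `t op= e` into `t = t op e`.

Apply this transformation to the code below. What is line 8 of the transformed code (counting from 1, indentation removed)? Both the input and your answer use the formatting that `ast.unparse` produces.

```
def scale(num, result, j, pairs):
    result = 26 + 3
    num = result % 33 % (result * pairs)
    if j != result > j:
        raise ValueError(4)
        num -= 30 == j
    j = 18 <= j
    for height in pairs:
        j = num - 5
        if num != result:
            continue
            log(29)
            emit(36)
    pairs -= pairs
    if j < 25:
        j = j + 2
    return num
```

Transformed code:
def scale(num, result, j, pairs):
    result = 26 + 3
    num = result % 33 % (result * pairs)
    if j != result > j:
        raise ValueError(4)
    j = 18 <= j
    for height in pairs:
        j = num - 5
        if num != result:
            continue
    pairs = pairs - pairs
    if j < 25:
        j = j + 2
    return num

j = num - 5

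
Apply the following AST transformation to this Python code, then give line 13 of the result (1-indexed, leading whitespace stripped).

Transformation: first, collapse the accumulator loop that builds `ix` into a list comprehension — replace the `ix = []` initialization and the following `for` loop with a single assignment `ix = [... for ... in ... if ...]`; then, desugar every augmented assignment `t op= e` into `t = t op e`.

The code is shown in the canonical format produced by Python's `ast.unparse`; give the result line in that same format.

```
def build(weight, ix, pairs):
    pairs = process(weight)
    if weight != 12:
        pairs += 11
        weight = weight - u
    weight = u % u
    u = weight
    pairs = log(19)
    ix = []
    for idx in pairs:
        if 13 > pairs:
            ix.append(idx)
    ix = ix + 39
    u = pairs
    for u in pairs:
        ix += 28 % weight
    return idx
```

ix = ix + 28 % weight

Transformed code:
def build(weight, ix, pairs):
    pairs = process(weight)
    if weight != 12:
        pairs = pairs + 11
        weight = weight - u
    weight = u % u
    u = weight
    pairs = log(19)
    ix = [idx for idx in pairs if 13 > pairs]
    ix = ix + 39
    u = pairs
    for u in pairs:
        ix = ix + 28 % weight
    return idx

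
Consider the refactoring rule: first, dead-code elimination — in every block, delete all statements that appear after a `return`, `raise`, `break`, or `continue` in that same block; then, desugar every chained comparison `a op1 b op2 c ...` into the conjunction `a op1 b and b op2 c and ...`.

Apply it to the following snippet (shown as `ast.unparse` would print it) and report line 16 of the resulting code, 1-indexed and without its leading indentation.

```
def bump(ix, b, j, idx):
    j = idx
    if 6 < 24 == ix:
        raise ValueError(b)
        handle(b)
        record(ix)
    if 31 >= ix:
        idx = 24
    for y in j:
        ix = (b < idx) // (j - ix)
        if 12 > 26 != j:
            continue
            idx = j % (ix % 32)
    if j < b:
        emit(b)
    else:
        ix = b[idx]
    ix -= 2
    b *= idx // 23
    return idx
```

b *= idx // 23

Transformed code:
def bump(ix, b, j, idx):
    j = idx
    if 6 < 24 and 24 == ix:
        raise ValueError(b)
    if 31 >= ix:
        idx = 24
    for y in j:
        ix = (b < idx) // (j - ix)
        if 12 > 26 and 26 != j:
            continue
    if j < b:
        emit(b)
    else:
        ix = b[idx]
    ix -= 2
    b *= idx // 23
    return idx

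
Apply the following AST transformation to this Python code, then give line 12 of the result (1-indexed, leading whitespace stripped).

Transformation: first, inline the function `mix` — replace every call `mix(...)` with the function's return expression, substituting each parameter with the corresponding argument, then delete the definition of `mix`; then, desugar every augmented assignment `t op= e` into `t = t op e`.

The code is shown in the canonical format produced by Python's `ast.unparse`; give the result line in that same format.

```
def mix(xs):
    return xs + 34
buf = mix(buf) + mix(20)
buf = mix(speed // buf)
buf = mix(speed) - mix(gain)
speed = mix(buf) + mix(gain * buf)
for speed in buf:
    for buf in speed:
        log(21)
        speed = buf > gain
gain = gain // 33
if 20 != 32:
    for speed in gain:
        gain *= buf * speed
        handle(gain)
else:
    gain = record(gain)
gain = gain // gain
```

Transformed code:
buf = buf + 34 + (20 + 34)
buf = speed // buf + 34
buf = speed + 34 - (gain + 34)
speed = buf + 34 + (gain * buf + 34)
for speed in buf:
    for buf in speed:
        log(21)
        speed = buf > gain
gain = gain // 33
if 20 != 32:
    for speed in gain:
        gain = gain * (buf * speed)
        handle(gain)
else:
    gain = record(gain)
gain = gain // gain

gain = gain * (buf * speed)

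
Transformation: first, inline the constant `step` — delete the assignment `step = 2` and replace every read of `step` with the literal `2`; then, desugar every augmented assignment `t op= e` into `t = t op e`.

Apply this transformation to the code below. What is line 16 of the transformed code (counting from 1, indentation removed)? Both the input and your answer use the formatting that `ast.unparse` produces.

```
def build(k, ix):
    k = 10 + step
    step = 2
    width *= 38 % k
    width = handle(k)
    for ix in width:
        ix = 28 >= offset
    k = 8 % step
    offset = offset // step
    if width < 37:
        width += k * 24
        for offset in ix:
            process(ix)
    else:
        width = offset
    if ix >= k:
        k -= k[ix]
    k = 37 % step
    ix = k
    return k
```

Transformed code:
def build(k, ix):
    k = 10 + 2
    width = width * (38 % k)
    width = handle(k)
    for ix in width:
        ix = 28 >= offset
    k = 8 % 2
    offset = offset // 2
    if width < 37:
        width = width + k * 24
        for offset in ix:
            process(ix)
    else:
        width = offset
    if ix >= k:
        k = k - k[ix]
    k = 37 % 2
    ix = k
    return k

k = k - k[ix]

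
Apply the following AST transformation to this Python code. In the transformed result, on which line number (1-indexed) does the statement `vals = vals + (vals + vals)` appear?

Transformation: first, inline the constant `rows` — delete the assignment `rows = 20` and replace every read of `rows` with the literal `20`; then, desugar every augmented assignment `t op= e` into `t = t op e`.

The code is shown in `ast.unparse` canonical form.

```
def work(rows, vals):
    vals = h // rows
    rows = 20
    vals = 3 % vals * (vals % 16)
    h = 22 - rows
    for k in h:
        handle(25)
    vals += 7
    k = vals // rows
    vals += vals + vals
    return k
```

9

Transformed code:
def work(rows, vals):
    vals = h // 20
    vals = 3 % vals * (vals % 16)
    h = 22 - 20
    for k in h:
        handle(25)
    vals = vals + 7
    k = vals // 20
    vals = vals + (vals + vals)
    return k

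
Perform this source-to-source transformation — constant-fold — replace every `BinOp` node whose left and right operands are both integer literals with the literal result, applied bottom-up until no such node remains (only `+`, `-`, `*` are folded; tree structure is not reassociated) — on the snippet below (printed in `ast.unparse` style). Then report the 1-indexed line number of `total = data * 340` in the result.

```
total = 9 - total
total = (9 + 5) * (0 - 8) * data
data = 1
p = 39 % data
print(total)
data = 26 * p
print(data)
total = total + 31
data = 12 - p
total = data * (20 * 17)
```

Transformed code:
total = 9 - total
total = -112 * data
data = 1
p = 39 % data
print(total)
data = 26 * p
print(data)
total = total + 31
data = 12 - p
total = data * 340

10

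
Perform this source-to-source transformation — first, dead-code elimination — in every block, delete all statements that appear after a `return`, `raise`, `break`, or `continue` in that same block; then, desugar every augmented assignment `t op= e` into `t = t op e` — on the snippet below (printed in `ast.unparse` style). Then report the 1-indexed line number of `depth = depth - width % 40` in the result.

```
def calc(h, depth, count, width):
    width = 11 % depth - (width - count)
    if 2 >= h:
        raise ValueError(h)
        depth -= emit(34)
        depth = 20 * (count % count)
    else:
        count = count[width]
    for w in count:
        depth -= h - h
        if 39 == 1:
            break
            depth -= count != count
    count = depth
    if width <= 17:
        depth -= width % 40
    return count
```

13

Transformed code:
def calc(h, depth, count, width):
    width = 11 % depth - (width - count)
    if 2 >= h:
        raise ValueError(h)
    else:
        count = count[width]
    for w in count:
        depth = depth - (h - h)
        if 39 == 1:
            break
    count = depth
    if width <= 17:
        depth = depth - width % 40
    return count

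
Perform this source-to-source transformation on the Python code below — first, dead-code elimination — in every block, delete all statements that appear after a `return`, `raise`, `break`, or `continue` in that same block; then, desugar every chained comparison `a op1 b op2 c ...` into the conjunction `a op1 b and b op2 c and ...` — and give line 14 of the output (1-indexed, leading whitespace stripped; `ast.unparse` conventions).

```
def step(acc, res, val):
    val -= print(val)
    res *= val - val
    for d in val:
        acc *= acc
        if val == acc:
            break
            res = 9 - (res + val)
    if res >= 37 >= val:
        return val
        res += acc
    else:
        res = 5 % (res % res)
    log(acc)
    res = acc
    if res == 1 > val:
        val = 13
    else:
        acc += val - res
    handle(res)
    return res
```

Transformed code:
def step(acc, res, val):
    val -= print(val)
    res *= val - val
    for d in val:
        acc *= acc
        if val == acc:
            break
    if res >= 37 and 37 >= val:
        return val
    else:
        res = 5 % (res % res)
    log(acc)
    res = acc
    if res == 1 and 1 > val:
        val = 13
    else:
        acc += val - res
    handle(res)
    return res

if res == 1 and 1 > val:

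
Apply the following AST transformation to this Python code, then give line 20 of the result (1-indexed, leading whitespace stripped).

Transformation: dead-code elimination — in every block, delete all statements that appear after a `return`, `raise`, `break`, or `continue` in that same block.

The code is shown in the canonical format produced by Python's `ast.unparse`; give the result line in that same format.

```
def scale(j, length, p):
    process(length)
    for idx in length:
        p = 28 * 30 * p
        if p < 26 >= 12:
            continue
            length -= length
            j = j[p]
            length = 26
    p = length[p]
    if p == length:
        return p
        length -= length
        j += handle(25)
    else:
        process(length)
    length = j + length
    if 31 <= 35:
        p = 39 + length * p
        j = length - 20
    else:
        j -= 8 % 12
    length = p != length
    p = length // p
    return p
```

Transformed code:
def scale(j, length, p):
    process(length)
    for idx in length:
        p = 28 * 30 * p
        if p < 26 >= 12:
            continue
    p = length[p]
    if p == length:
        return p
    else:
        process(length)
    length = j + length
    if 31 <= 35:
        p = 39 + length * p
        j = length - 20
    else:
        j -= 8 % 12
    length = p != length
    p = length // p
    return p

return p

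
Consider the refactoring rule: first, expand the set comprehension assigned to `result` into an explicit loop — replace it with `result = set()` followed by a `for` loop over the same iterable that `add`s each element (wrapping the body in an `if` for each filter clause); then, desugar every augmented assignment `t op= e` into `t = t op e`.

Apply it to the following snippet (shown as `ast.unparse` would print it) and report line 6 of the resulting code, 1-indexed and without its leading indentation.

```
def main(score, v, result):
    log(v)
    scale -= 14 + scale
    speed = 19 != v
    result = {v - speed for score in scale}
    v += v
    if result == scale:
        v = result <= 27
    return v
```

for score in scale:

Transformed code:
def main(score, v, result):
    log(v)
    scale = scale - (14 + scale)
    speed = 19 != v
    result = set()
    for score in scale:
        result.add(v - speed)
    v = v + v
    if result == scale:
        v = result <= 27
    return v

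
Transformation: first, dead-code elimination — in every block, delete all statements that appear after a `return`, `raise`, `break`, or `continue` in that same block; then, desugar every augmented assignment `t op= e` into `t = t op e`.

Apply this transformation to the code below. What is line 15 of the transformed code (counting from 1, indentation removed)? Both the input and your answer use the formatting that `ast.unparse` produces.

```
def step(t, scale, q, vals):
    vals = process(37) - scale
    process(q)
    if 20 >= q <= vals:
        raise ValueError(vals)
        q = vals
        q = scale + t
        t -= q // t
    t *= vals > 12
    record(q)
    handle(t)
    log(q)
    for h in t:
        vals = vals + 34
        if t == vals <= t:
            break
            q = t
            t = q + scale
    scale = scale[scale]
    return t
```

return t

Transformed code:
def step(t, scale, q, vals):
    vals = process(37) - scale
    process(q)
    if 20 >= q <= vals:
        raise ValueError(vals)
    t = t * (vals > 12)
    record(q)
    handle(t)
    log(q)
    for h in t:
        vals = vals + 34
        if t == vals <= t:
            break
    scale = scale[scale]
    return t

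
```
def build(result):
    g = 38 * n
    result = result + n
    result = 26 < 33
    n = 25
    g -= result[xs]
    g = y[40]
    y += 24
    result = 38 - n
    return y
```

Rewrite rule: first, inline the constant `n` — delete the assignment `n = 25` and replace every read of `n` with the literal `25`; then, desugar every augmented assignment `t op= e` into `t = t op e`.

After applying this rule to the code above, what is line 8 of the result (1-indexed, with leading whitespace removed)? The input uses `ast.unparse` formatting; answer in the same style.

Transformed code:
def build(result):
    g = 38 * 25
    result = result + 25
    result = 26 < 33
    g = g - result[xs]
    g = y[40]
    y = y + 24
    result = 38 - 25
    return y

result = 38 - 25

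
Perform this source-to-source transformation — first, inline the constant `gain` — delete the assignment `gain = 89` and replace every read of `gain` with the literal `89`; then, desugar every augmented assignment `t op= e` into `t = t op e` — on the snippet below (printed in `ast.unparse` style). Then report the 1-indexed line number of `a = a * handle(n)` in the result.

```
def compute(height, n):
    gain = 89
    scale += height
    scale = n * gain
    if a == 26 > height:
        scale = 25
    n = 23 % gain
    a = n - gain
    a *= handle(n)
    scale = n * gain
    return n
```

8

Transformed code:
def compute(height, n):
    scale = scale + height
    scale = n * 89
    if a == 26 > height:
        scale = 25
    n = 23 % 89
    a = n - 89
    a = a * handle(n)
    scale = n * 89
    return n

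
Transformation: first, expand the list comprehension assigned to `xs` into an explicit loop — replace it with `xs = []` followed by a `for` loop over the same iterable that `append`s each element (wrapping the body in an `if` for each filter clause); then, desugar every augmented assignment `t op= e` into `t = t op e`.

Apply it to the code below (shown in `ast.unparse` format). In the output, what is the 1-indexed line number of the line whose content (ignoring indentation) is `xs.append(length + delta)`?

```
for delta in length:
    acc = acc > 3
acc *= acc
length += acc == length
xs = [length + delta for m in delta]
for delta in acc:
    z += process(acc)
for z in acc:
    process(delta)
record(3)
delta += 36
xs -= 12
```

7

Transformed code:
for delta in length:
    acc = acc > 3
acc = acc * acc
length = length + (acc == length)
xs = []
for m in delta:
    xs.append(length + delta)
for delta in acc:
    z = z + process(acc)
for z in acc:
    process(delta)
record(3)
delta = delta + 36
xs = xs - 12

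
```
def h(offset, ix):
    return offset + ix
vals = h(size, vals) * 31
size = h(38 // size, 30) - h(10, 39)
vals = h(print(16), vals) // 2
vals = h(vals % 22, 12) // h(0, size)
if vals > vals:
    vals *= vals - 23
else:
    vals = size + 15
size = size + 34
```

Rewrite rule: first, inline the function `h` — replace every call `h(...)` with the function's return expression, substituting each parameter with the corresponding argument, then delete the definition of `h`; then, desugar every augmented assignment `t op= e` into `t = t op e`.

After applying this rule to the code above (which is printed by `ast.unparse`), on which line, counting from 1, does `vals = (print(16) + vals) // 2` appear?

Transformed code:
vals = (size + vals) * 31
size = 38 // size + 30 - (10 + 39)
vals = (print(16) + vals) // 2
vals = (vals % 22 + 12) // (0 + size)
if vals > vals:
    vals = vals * (vals - 23)
else:
    vals = size + 15
size = size + 34

3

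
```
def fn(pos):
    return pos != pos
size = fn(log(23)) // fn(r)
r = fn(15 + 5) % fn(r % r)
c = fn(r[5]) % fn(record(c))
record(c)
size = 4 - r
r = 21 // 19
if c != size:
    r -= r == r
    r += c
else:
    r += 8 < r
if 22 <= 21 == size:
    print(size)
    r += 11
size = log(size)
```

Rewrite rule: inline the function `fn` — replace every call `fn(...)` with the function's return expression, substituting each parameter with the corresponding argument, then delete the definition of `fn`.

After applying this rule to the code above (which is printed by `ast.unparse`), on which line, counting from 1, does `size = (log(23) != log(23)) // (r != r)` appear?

1

Transformed code:
size = (log(23) != log(23)) // (r != r)
r = (15 + 5 != 15 + 5) % (r % r != r % r)
c = (r[5] != r[5]) % (record(c) != record(c))
record(c)
size = 4 - r
r = 21 // 19
if c != size:
    r -= r == r
    r += c
else:
    r += 8 < r
if 22 <= 21 == size:
    print(size)
    r += 11
size = log(size)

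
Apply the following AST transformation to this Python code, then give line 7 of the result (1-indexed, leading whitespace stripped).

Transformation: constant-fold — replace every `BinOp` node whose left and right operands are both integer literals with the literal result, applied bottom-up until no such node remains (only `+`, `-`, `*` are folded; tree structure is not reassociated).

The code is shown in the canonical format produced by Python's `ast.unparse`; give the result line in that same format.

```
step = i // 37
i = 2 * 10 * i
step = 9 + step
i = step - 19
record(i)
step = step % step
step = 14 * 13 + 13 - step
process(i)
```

Transformed code:
step = i // 37
i = 20 * i
step = 9 + step
i = step - 19
record(i)
step = step % step
step = 195 - step
process(i)

step = 195 - step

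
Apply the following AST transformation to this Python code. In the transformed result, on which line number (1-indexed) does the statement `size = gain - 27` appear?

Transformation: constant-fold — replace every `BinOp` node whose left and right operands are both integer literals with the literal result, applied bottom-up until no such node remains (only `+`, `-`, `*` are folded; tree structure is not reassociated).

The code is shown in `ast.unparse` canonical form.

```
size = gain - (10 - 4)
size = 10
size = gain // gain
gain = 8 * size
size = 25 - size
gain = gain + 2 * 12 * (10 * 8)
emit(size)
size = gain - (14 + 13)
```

8

Transformed code:
size = gain - 6
size = 10
size = gain // gain
gain = 8 * size
size = 25 - size
gain = gain + 1920
emit(size)
size = gain - 27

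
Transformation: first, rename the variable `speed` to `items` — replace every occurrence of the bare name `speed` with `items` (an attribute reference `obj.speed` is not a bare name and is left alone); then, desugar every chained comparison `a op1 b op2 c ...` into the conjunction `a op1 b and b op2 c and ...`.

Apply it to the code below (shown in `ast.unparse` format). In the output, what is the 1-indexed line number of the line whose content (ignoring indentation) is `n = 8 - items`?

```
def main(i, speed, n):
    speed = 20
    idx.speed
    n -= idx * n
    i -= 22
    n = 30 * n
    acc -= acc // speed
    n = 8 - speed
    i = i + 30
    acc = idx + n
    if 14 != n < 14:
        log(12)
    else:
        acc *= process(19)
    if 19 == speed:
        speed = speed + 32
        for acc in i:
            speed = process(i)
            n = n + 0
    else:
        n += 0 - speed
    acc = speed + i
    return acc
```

8

Transformed code:
def main(i, items, n):
    items = 20
    idx.speed
    n -= idx * n
    i -= 22
    n = 30 * n
    acc -= acc // items
    n = 8 - items
    i = i + 30
    acc = idx + n
    if 14 != n and n < 14:
        log(12)
    else:
        acc *= process(19)
    if 19 == items:
        items = items + 32
        for acc in i:
            items = process(i)
            n = n + 0
    else:
        n += 0 - items
    acc = items + i
    return acc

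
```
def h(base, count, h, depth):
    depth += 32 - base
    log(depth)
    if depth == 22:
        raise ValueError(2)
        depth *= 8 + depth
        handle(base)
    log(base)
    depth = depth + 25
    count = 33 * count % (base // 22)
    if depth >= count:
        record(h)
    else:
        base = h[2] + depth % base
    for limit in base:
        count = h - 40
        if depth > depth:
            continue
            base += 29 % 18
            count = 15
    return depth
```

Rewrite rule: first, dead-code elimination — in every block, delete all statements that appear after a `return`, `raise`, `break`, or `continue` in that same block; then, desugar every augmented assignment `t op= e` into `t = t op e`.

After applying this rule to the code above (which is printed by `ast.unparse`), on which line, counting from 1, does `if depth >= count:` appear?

9

Transformed code:
def h(base, count, h, depth):
    depth = depth + (32 - base)
    log(depth)
    if depth == 22:
        raise ValueError(2)
    log(base)
    depth = depth + 25
    count = 33 * count % (base // 22)
    if depth >= count:
        record(h)
    else:
        base = h[2] + depth % base
    for limit in base:
        count = h - 40
        if depth > depth:
            continue
    return depth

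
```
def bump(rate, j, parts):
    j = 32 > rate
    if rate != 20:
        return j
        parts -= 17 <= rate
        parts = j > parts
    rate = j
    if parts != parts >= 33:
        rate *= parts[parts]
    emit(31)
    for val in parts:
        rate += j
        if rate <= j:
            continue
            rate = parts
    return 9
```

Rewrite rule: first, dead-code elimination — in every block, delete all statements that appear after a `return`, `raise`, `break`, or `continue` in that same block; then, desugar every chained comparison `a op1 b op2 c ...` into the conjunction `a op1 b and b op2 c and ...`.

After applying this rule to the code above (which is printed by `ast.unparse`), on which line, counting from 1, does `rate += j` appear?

10

Transformed code:
def bump(rate, j, parts):
    j = 32 > rate
    if rate != 20:
        return j
    rate = j
    if parts != parts and parts >= 33:
        rate *= parts[parts]
    emit(31)
    for val in parts:
        rate += j
        if rate <= j:
            continue
    return 9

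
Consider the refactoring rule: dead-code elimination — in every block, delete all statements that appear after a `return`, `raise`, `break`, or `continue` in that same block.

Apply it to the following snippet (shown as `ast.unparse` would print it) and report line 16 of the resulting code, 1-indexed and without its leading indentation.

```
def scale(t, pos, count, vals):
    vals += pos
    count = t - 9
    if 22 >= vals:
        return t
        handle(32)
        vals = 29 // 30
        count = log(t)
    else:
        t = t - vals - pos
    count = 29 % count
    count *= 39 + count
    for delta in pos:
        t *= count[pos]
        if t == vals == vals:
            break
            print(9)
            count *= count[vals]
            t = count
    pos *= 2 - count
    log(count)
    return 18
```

return 18

Transformed code:
def scale(t, pos, count, vals):
    vals += pos
    count = t - 9
    if 22 >= vals:
        return t
    else:
        t = t - vals - pos
    count = 29 % count
    count *= 39 + count
    for delta in pos:
        t *= count[pos]
        if t == vals == vals:
            break
    pos *= 2 - count
    log(count)
    return 18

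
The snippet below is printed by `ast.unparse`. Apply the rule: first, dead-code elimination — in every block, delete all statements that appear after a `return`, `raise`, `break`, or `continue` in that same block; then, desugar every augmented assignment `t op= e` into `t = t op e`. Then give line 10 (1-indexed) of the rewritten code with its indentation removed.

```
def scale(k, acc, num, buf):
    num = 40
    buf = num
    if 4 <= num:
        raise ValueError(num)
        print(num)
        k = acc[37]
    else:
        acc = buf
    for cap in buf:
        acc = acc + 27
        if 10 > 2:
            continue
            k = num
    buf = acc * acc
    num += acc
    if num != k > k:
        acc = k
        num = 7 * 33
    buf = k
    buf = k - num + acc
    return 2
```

Transformed code:
def scale(k, acc, num, buf):
    num = 40
    buf = num
    if 4 <= num:
        raise ValueError(num)
    else:
        acc = buf
    for cap in buf:
        acc = acc + 27
        if 10 > 2:
            continue
    buf = acc * acc
    num = num + acc
    if num != k > k:
        acc = k
        num = 7 * 33
    buf = k
    buf = k - num + acc
    return 2

if 10 > 2:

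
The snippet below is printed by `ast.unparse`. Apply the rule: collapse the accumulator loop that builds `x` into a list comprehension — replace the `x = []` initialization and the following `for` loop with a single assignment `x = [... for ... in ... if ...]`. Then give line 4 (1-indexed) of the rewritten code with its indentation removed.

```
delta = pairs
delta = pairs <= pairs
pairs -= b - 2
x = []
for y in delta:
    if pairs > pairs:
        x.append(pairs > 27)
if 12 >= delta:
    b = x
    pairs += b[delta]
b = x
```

x = [pairs > 27 for y in delta if pairs > pairs]

Transformed code:
delta = pairs
delta = pairs <= pairs
pairs -= b - 2
x = [pairs > 27 for y in delta if pairs > pairs]
if 12 >= delta:
    b = x
    pairs += b[delta]
b = x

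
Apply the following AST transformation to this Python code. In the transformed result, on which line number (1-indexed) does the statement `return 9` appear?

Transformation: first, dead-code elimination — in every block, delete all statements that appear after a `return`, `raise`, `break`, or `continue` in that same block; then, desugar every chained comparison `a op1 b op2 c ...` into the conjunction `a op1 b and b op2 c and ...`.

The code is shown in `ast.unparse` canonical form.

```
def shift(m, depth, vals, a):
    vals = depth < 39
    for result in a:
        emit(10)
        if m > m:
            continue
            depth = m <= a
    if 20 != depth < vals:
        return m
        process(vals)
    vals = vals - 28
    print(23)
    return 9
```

Transformed code:
def shift(m, depth, vals, a):
    vals = depth < 39
    for result in a:
        emit(10)
        if m > m:
            continue
    if 20 != depth and depth < vals:
        return m
    vals = vals - 28
    print(23)
    return 9

11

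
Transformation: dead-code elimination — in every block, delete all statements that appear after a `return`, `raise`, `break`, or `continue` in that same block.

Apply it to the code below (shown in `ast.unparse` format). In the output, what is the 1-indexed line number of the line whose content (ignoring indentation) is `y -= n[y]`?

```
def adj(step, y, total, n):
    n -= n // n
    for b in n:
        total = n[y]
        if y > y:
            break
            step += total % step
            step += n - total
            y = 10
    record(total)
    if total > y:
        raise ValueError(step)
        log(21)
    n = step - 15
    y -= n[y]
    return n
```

Transformed code:
def adj(step, y, total, n):
    n -= n // n
    for b in n:
        total = n[y]
        if y > y:
            break
    record(total)
    if total > y:
        raise ValueError(step)
    n = step - 15
    y -= n[y]
    return n

11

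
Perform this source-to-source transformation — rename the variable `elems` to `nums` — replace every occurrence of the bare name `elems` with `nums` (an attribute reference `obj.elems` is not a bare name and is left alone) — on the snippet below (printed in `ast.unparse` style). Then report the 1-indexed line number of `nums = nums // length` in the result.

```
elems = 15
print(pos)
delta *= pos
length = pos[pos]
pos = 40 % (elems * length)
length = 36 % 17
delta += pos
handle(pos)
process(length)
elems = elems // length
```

Transformed code:
nums = 15
print(pos)
delta *= pos
length = pos[pos]
pos = 40 % (nums * length)
length = 36 % 17
delta += pos
handle(pos)
process(length)
nums = nums // length

10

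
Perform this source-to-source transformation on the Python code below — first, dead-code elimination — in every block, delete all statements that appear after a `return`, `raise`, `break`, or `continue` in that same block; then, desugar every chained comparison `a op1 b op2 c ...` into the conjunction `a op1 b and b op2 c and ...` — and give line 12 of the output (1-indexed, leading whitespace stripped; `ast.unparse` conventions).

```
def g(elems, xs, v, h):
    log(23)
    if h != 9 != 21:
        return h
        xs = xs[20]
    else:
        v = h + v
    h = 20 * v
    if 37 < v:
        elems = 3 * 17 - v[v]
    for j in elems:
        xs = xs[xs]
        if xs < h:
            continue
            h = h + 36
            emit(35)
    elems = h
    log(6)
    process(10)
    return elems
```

if xs < h:

Transformed code:
def g(elems, xs, v, h):
    log(23)
    if h != 9 and 9 != 21:
        return h
    else:
        v = h + v
    h = 20 * v
    if 37 < v:
        elems = 3 * 17 - v[v]
    for j in elems:
        xs = xs[xs]
        if xs < h:
            continue
    elems = h
    log(6)
    process(10)
    return elems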